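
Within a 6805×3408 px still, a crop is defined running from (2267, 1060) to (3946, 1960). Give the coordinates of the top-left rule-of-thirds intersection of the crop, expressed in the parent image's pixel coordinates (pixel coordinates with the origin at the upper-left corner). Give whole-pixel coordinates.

Crop width = 3946 − 2267 = 1679 px; one third is 559.67 px.
Crop height = 1960 − 1060 = 900 px; one third is 300.00 px.
The top-left point is one-third across and one-third down within the crop:
x = 2267 + 1 × 559.67 ≈ 2827; y = 1060 + 1 × 300.00 ≈ 1360.

(2827, 1360)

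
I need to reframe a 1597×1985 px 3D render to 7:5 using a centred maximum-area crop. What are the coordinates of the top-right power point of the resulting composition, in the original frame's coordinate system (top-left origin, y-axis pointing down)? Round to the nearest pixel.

(1065, 802)

1597/1985 < 7/5, so the 7:5 crop keeps the full width 1597 and trims height to 1597 × 5/7 = 1140.71 px.
Top offset = (1985 − 1140.71)/2 = 422.14 px; left offset = 0.
Top-right is two-thirds across and one-third down within the crop:
x = 0.00 + 2 × 1597.00/3 ≈ 1065; y = 422.14 + 1 × 1140.71/3 ≈ 802.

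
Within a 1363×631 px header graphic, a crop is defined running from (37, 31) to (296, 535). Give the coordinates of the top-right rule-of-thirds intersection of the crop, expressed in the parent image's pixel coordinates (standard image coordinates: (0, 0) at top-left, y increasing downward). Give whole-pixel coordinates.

Crop width = 296 − 37 = 259 px; one third is 86.33 px.
Crop height = 535 − 31 = 504 px; one third is 168.00 px.
The top-right point is two-thirds across and one-third down within the crop:
x = 37 + 2 × 86.33 ≈ 210; y = 31 + 1 × 168.00 ≈ 199.

(210, 199)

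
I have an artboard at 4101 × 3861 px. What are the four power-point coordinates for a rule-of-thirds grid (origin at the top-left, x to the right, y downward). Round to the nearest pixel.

(1367, 1287), (2734, 1287), (1367, 2574), (2734, 2574)

One third of 4101 is 1367; one third of 3861 is 1287.
Vertical third lines at x = 1367 and x = 2734; horizontal third lines at y = 1287 and y = 2574.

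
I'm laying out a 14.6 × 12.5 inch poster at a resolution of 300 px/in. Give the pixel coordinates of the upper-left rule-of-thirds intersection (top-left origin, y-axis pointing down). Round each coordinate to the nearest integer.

In pixels the canvas is 14.6 × 300 = 4380 wide and 12.5 × 300 = 3750 tall.
The upper-left point is one-third across and one-third down:
x = 1 × 4380/3 ≈ 1460; y = 1 × 3750/3 ≈ 1250.

(1460, 1250)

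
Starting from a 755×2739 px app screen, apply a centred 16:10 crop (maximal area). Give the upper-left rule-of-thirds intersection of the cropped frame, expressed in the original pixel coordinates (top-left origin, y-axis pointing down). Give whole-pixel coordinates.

x = 252 px, y = 1291 px

755/2739 < 16/10, so the 16:10 crop keeps the full width 755 and trims height to 755 × 10/16 = 471.88 px.
Top offset = (2739 − 471.88)/2 = 1133.56 px; left offset = 0.
Upper-left is one-third across and one-third down within the crop:
x = 0.00 + 1 × 755.00/3 ≈ 252; y = 1133.56 + 1 × 471.88/3 ≈ 1291.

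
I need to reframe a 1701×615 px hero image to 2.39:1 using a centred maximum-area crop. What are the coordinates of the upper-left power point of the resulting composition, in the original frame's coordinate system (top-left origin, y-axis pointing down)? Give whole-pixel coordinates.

1701/615 > 2.39/1, so the 2.39:1 crop keeps the full height 615 and trims width to 615 × 2.39/1 = 1469.85 px.
Left offset = (1701 − 1469.85)/2 = 115.57 px; top offset = 0.
Upper-left is one-third across and one-third down within the crop:
x = 115.57 + 1 × 1469.85/3 ≈ 606; y = 0.00 + 1 × 615.00/3 ≈ 205.

(606, 205)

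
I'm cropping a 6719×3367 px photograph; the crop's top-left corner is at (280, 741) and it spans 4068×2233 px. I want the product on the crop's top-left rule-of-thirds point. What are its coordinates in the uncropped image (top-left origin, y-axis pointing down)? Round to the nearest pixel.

One third of the crop width 4068 is 1356.00 px.
One third of the crop height 2233 is 744.33 px.
The top-left point is one-third across and one-third down within the crop:
x = 280 + 1 × 1356.00 ≈ 1636; y = 741 + 1 × 744.33 ≈ 1485.

x = 1636 px, y = 1485 px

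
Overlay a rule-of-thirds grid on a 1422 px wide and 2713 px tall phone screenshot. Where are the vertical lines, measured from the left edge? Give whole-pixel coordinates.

x = 474 px and x = 948 px

1422 / 3 = 474, so the vertical lines sit at one and two thirds of 1422.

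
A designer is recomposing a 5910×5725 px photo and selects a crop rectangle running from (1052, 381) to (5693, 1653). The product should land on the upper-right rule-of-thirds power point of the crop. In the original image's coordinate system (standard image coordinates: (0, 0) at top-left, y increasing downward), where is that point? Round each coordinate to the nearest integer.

(4146, 805)

Crop width = 5693 − 1052 = 4641 px; one third is 1547.00 px.
Crop height = 1653 − 381 = 1272 px; one third is 424.00 px.
The upper-right point is two-thirds across and one-third down within the crop:
x = 1052 + 2 × 1547.00 ≈ 4146; y = 381 + 1 × 424.00 ≈ 805.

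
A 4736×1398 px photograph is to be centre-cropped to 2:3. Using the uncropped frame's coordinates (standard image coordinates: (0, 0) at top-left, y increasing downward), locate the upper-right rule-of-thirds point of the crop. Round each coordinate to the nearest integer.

x = 2523 px, y = 466 px

4736/1398 > 2/3, so the 2:3 crop keeps the full height 1398 and trims width to 1398 × 2/3 = 932.00 px.
Left offset = (4736 − 932.00)/2 = 1902.00 px; top offset = 0.
Upper-right is two-thirds across and one-third down within the crop:
x = 1902.00 + 2 × 932.00/3 ≈ 2523; y = 0.00 + 1 × 1398.00/3 ≈ 466.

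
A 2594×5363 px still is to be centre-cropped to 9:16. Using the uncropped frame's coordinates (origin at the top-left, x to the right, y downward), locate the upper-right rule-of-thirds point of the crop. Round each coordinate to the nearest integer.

x = 1729 px, y = 1913 px

2594/5363 < 9/16, so the 9:16 crop keeps the full width 2594 and trims height to 2594 × 16/9 = 4611.56 px.
Top offset = (5363 − 4611.56)/2 = 375.72 px; left offset = 0.
Upper-right is two-thirds across and one-third down within the crop:
x = 0.00 + 2 × 2594.00/3 ≈ 1729; y = 375.72 + 1 × 4611.56/3 ≈ 1913.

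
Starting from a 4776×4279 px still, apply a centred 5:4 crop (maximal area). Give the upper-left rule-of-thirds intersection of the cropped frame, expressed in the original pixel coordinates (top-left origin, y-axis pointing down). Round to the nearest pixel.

(1592, 1503)

4776/4279 < 5/4, so the 5:4 crop keeps the full width 4776 and trims height to 4776 × 4/5 = 3820.80 px.
Top offset = (4279 − 3820.80)/2 = 229.10 px; left offset = 0.
Upper-left is one-third across and one-third down within the crop:
x = 0.00 + 1 × 4776.00/3 ≈ 1592; y = 229.10 + 1 × 3820.80/3 ≈ 1503.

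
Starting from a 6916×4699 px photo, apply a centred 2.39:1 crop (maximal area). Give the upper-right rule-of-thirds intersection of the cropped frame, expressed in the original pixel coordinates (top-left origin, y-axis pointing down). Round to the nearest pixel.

6916/4699 < 2.39/1, so the 2.39:1 crop keeps the full width 6916 and trims height to 6916 × 1/2.39 = 2893.72 px.
Top offset = (4699 − 2893.72)/2 = 902.64 px; left offset = 0.
Upper-right is two-thirds across and one-third down within the crop:
x = 0.00 + 2 × 6916.00/3 ≈ 4611; y = 902.64 + 1 × 2893.72/3 ≈ 1867.

x = 4611 px, y = 1867 px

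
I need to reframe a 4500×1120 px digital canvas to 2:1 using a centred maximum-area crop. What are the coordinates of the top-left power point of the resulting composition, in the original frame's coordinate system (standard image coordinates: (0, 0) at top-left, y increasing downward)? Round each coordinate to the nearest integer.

(1877, 373)

4500/1120 > 2/1, so the 2:1 crop keeps the full height 1120 and trims width to 1120 × 2/1 = 2240.00 px.
Left offset = (4500 − 2240.00)/2 = 1130.00 px; top offset = 0.
Top-left is one-third across and one-third down within the crop:
x = 1130.00 + 1 × 2240.00/3 ≈ 1877; y = 0.00 + 1 × 1120.00/3 ≈ 373.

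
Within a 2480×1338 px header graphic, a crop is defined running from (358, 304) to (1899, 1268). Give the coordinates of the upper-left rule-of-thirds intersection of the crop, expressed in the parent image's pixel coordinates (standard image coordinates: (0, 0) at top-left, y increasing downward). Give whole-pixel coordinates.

x = 872 px, y = 625 px

Crop width = 1899 − 358 = 1541 px; one third is 513.67 px.
Crop height = 1268 − 304 = 964 px; one third is 321.33 px.
The upper-left point is one-third across and one-third down within the crop:
x = 358 + 1 × 513.67 ≈ 872; y = 304 + 1 × 321.33 ≈ 625.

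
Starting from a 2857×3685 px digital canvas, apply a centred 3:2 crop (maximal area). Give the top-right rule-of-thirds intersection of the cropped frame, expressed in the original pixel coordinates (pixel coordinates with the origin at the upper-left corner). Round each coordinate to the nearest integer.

(1905, 1525)

2857/3685 < 3/2, so the 3:2 crop keeps the full width 2857 and trims height to 2857 × 2/3 = 1904.67 px.
Top offset = (3685 − 1904.67)/2 = 890.17 px; left offset = 0.
Top-right is two-thirds across and one-third down within the crop:
x = 0.00 + 2 × 2857.00/3 ≈ 1905; y = 890.17 + 1 × 1904.67/3 ≈ 1525.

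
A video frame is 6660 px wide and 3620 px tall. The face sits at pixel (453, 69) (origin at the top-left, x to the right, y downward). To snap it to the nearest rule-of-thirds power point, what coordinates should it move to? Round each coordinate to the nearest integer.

(2220, 1207)

Third lines: x ∈ {2220, 4440}, y ∈ {1207, 2413}.
453 is closer to x = 2220; 69 is closer to y = 1207.
So the nearest intersection is the upper-left power point.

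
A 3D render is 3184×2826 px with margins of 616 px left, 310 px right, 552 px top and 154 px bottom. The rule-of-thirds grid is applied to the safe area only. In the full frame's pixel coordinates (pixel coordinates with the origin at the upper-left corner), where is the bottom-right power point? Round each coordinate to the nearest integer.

Content width = 3184 − 616 − 310 = 2258 px; content height = 2826 − 552 − 154 = 2120 px.
Bottom-right is two-thirds across and two-thirds down within the safe area.
x = 616 + 2 × 2258/3 = 616 + 1505.33 ≈ 2121
y = 552 + 2 × 2120/3 = 552 + 1413.33 ≈ 1965

x = 2121 px, y = 1965 px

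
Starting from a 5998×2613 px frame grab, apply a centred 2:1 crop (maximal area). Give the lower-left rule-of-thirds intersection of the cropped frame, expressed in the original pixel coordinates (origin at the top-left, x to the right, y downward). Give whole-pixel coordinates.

5998/2613 > 2/1, so the 2:1 crop keeps the full height 2613 and trims width to 2613 × 2/1 = 5226.00 px.
Left offset = (5998 − 5226.00)/2 = 386.00 px; top offset = 0.
Lower-left is one-third across and two-thirds down within the crop:
x = 386.00 + 1 × 5226.00/3 ≈ 2128; y = 0.00 + 2 × 2613.00/3 ≈ 1742.

x = 2128 px, y = 1742 px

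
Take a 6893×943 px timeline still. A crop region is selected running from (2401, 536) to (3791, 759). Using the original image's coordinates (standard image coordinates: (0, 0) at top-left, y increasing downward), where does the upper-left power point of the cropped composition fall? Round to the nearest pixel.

(2864, 610)

Crop width = 3791 − 2401 = 1390 px; one third is 463.33 px.
Crop height = 759 − 536 = 223 px; one third is 74.33 px.
The upper-left point is one-third across and one-third down within the crop:
x = 2401 + 1 × 463.33 ≈ 2864; y = 536 + 1 × 74.33 ≈ 610.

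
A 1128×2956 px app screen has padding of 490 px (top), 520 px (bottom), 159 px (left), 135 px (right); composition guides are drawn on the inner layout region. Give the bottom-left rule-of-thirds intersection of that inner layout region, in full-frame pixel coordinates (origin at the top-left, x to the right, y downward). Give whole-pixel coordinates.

Content width = 1128 − 159 − 135 = 834 px; content height = 2956 − 490 − 520 = 1946 px.
Bottom-left is one-third across and two-thirds down within the inner layout region.
x = 159 + 1 × 834/3 = 159 + 278.00 ≈ 437
y = 490 + 2 × 1946/3 = 490 + 1297.33 ≈ 1787

x = 437 px, y = 1787 px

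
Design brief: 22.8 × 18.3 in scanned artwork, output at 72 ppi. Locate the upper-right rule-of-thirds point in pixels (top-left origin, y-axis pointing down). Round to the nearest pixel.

(1094, 439)

In pixels the canvas is 22.8 × 72 = 1641.6 wide and 18.3 × 72 = 1317.6 tall.
The upper-right point is two-thirds across and one-third down:
x = 2 × 1641.6/3 ≈ 1094; y = 1 × 1317.6/3 ≈ 439.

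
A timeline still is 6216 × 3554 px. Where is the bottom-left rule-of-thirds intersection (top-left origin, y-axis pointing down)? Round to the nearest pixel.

The bottom-left point sits one-third of the way across and two-thirds of the way down.
x = 1 × 6216/3 ≈ 2072; y = 2 × 3554/3 ≈ 2369.

x = 2072 px, y = 2369 px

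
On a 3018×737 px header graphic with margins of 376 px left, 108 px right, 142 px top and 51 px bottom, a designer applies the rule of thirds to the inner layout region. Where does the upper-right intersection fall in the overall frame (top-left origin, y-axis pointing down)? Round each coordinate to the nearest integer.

Content width = 3018 − 376 − 108 = 2534 px; content height = 737 − 142 − 51 = 544 px.
Upper-right is two-thirds across and one-third down within the inner layout region.
x = 376 + 2 × 2534/3 = 376 + 1689.33 ≈ 2065
y = 142 + 1 × 544/3 = 142 + 181.33 ≈ 323

(2065, 323)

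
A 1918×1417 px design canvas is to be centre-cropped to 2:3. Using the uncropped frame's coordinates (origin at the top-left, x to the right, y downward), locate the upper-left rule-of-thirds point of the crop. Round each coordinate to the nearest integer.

1918/1417 > 2/3, so the 2:3 crop keeps the full height 1417 and trims width to 1417 × 2/3 = 944.67 px.
Left offset = (1918 − 944.67)/2 = 486.67 px; top offset = 0.
Upper-left is one-third across and one-third down within the crop:
x = 486.67 + 1 × 944.67/3 ≈ 802; y = 0.00 + 1 × 1417.00/3 ≈ 472.

(802, 472)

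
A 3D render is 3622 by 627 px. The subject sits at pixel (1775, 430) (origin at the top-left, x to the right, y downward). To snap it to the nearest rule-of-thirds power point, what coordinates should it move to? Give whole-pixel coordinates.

Third lines: x ∈ {1207, 2415}, y ∈ {209, 418}.
1775 is closer to x = 1207; 430 is closer to y = 418.
So the nearest intersection is the lower-left power point.

x = 1207 px, y = 418 px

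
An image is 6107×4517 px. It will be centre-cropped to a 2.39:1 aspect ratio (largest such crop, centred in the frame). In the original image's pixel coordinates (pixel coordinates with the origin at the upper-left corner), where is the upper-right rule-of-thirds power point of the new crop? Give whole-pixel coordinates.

6107/4517 < 2.39/1, so the 2.39:1 crop keeps the full width 6107 and trims height to 6107 × 1/2.39 = 2555.23 px.
Top offset = (4517 − 2555.23)/2 = 980.88 px; left offset = 0.
Upper-right is two-thirds across and one-third down within the crop:
x = 0.00 + 2 × 6107.00/3 ≈ 4071; y = 980.88 + 1 × 2555.23/3 ≈ 1833.

x = 4071 px, y = 1833 px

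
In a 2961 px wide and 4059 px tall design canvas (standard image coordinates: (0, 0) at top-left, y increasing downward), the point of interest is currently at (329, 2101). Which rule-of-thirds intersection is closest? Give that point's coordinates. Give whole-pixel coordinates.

x = 987 px, y = 2706 px

Third lines: x ∈ {987, 1974}, y ∈ {1353, 2706}.
329 is closer to x = 987; 2101 is closer to y = 2706.
So the nearest intersection is the lower-left power point.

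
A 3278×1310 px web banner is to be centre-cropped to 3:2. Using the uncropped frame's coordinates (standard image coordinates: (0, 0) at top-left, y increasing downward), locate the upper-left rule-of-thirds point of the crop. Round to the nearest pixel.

x = 1312 px, y = 437 px

3278/1310 > 3/2, so the 3:2 crop keeps the full height 1310 and trims width to 1310 × 3/2 = 1965.00 px.
Left offset = (3278 − 1965.00)/2 = 656.50 px; top offset = 0.
Upper-left is one-third across and one-third down within the crop:
x = 656.50 + 1 × 1965.00/3 ≈ 1312; y = 0.00 + 1 × 1310.00/3 ≈ 437.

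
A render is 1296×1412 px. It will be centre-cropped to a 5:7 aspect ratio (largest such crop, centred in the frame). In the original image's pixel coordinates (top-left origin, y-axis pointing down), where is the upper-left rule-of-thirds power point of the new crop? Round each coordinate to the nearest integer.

x = 480 px, y = 471 px

1296/1412 > 5/7, so the 5:7 crop keeps the full height 1412 and trims width to 1412 × 5/7 = 1008.57 px.
Left offset = (1296 − 1008.57)/2 = 143.71 px; top offset = 0.
Upper-left is one-third across and one-third down within the crop:
x = 143.71 + 1 × 1008.57/3 ≈ 480; y = 0.00 + 1 × 1412.00/3 ≈ 471.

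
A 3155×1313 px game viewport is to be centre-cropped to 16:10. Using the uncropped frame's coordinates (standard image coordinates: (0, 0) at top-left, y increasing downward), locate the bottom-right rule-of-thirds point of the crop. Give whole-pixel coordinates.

(1928, 875)

3155/1313 > 16/10, so the 16:10 crop keeps the full height 1313 and trims width to 1313 × 16/10 = 2100.80 px.
Left offset = (3155 − 2100.80)/2 = 527.10 px; top offset = 0.
Bottom-right is two-thirds across and two-thirds down within the crop:
x = 527.10 + 2 × 2100.80/3 ≈ 1928; y = 0.00 + 2 × 1313.00/3 ≈ 875.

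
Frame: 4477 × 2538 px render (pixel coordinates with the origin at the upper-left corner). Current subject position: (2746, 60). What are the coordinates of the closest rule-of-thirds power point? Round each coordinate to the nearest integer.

(2985, 846)

Third lines: x ∈ {1492, 2985}, y ∈ {846, 1692}.
2746 is closer to x = 2985; 60 is closer to y = 846.
So the nearest intersection is the upper-right power point.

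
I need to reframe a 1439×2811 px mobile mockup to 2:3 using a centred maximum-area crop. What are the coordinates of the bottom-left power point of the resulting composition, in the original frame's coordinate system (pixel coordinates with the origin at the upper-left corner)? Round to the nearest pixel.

1439/2811 < 2/3, so the 2:3 crop keeps the full width 1439 and trims height to 1439 × 3/2 = 2158.50 px.
Top offset = (2811 − 2158.50)/2 = 326.25 px; left offset = 0.
Bottom-left is one-third across and two-thirds down within the crop:
x = 0.00 + 1 × 1439.00/3 ≈ 480; y = 326.25 + 2 × 2158.50/3 ≈ 1765.

x = 480 px, y = 1765 px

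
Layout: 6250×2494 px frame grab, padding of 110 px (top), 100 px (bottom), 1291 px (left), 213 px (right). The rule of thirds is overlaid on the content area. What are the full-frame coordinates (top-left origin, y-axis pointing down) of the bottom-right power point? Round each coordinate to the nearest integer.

Content width = 6250 − 1291 − 213 = 4746 px; content height = 2494 − 110 − 100 = 2284 px.
Bottom-right is two-thirds across and two-thirds down within the content area.
x = 1291 + 2 × 4746/3 = 1291 + 3164.00 ≈ 4455
y = 110 + 2 × 2284/3 = 110 + 1522.67 ≈ 1633

x = 4455 px, y = 1633 px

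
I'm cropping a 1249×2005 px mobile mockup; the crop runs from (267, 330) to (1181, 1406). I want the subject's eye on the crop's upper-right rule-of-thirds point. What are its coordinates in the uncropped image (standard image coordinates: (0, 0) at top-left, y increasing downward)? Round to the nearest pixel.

Crop width = 1181 − 267 = 914 px; one third is 304.67 px.
Crop height = 1406 − 330 = 1076 px; one third is 358.67 px.
The upper-right point is two-thirds across and one-third down within the crop:
x = 267 + 2 × 304.67 ≈ 876; y = 330 + 1 × 358.67 ≈ 689.

(876, 689)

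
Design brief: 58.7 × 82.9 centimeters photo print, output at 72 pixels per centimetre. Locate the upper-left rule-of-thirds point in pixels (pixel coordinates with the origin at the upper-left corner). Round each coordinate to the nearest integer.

x = 1409 px, y = 1990 px

In pixels the canvas is 58.7 × 72 = 4226.4 wide and 82.9 × 72 = 5968.8 tall.
The upper-left point is one-third across and one-third down:
x = 1 × 4226.4/3 ≈ 1409; y = 1 × 5968.8/3 ≈ 1990.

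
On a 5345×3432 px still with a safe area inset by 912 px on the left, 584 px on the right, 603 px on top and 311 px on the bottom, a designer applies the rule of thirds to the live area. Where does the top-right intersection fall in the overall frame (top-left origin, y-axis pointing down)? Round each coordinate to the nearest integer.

x = 3478 px, y = 1442 px

Content width = 5345 − 912 − 584 = 3849 px; content height = 3432 − 603 − 311 = 2518 px.
Top-right is two-thirds across and one-third down within the live area.
x = 912 + 2 × 3849/3 = 912 + 2566.00 ≈ 3478
y = 603 + 1 × 2518/3 = 603 + 839.33 ≈ 1442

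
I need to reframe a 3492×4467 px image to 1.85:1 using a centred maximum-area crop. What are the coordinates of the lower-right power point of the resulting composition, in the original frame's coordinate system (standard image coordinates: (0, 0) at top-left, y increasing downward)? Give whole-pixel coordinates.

(2328, 2548)

3492/4467 < 1.85/1, so the 1.85:1 crop keeps the full width 3492 and trims height to 3492 × 1/1.85 = 1887.57 px.
Top offset = (4467 − 1887.57)/2 = 1289.72 px; left offset = 0.
Lower-right is two-thirds across and two-thirds down within the crop:
x = 0.00 + 2 × 3492.00/3 ≈ 2328; y = 1289.72 + 2 × 1887.57/3 ≈ 2548.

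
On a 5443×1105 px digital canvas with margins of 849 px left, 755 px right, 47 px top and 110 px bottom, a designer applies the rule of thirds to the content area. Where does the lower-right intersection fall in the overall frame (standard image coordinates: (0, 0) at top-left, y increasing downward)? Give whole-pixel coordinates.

Content width = 5443 − 849 − 755 = 3839 px; content height = 1105 − 47 − 110 = 948 px.
Lower-right is two-thirds across and two-thirds down within the content area.
x = 849 + 2 × 3839/3 = 849 + 2559.33 ≈ 3408
y = 47 + 2 × 948/3 = 47 + 632.00 ≈ 679

x = 3408 px, y = 679 px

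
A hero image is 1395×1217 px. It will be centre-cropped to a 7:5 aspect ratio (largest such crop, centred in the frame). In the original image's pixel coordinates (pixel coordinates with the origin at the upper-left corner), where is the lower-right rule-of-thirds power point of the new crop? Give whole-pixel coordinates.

1395/1217 < 7/5, so the 7:5 crop keeps the full width 1395 and trims height to 1395 × 5/7 = 996.43 px.
Top offset = (1217 − 996.43)/2 = 110.29 px; left offset = 0.
Lower-right is two-thirds across and two-thirds down within the crop:
x = 0.00 + 2 × 1395.00/3 ≈ 930; y = 110.29 + 2 × 996.43/3 ≈ 775.

(930, 775)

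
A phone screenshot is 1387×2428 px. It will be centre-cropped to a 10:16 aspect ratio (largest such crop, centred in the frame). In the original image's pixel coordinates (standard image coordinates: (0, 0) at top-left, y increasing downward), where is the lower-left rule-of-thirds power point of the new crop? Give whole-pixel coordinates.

x = 462 px, y = 1584 px

1387/2428 < 10/16, so the 10:16 crop keeps the full width 1387 and trims height to 1387 × 16/10 = 2219.20 px.
Top offset = (2428 − 2219.20)/2 = 104.40 px; left offset = 0.
Lower-left is one-third across and two-thirds down within the crop:
x = 0.00 + 1 × 1387.00/3 ≈ 462; y = 104.40 + 2 × 2219.20/3 ≈ 1584.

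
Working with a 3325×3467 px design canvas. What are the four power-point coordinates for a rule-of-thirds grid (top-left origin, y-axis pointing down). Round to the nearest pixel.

(1108, 1156), (2217, 1156), (1108, 2311), (2217, 2311)

One third of 3325 is 1108.33; one third of 3467 is 1155.67.
Vertical third lines at x = 1108 and x = 2217; horizontal third lines at y = 1156 and y = 2311.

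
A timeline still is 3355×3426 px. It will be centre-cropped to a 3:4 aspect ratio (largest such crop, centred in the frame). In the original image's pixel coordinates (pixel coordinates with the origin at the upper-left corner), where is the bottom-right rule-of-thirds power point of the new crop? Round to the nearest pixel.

(2106, 2284)

3355/3426 > 3/4, so the 3:4 crop keeps the full height 3426 and trims width to 3426 × 3/4 = 2569.50 px.
Left offset = (3355 − 2569.50)/2 = 392.75 px; top offset = 0.
Bottom-right is two-thirds across and two-thirds down within the crop:
x = 392.75 + 2 × 2569.50/3 ≈ 2106; y = 0.00 + 2 × 3426.00/3 ≈ 2284.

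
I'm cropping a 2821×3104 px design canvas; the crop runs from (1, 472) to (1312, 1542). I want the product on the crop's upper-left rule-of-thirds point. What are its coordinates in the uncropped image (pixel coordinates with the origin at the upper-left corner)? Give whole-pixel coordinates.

x = 438 px, y = 829 px

Crop width = 1312 − 1 = 1311 px; one third is 437.00 px.
Crop height = 1542 − 472 = 1070 px; one third is 356.67 px.
The upper-left point is one-third across and one-third down within the crop:
x = 1 + 1 × 437.00 ≈ 438; y = 472 + 1 × 356.67 ≈ 829.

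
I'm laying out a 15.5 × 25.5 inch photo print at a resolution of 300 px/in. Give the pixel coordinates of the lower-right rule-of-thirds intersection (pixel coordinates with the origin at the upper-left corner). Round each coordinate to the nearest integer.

(3100, 5100)

In pixels the canvas is 15.5 × 300 = 4650 wide and 25.5 × 300 = 7650 tall.
The lower-right point is two-thirds across and two-thirds down:
x = 2 × 4650/3 ≈ 3100; y = 2 × 7650/3 ≈ 5100.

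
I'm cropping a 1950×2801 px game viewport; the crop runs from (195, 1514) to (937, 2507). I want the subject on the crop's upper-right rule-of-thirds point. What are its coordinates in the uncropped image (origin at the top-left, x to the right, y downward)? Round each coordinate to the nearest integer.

(690, 1845)

Crop width = 937 − 195 = 742 px; one third is 247.33 px.
Crop height = 2507 − 1514 = 993 px; one third is 331.00 px.
The upper-right point is two-thirds across and one-third down within the crop:
x = 195 + 2 × 247.33 ≈ 690; y = 1514 + 1 × 331.00 ≈ 1845.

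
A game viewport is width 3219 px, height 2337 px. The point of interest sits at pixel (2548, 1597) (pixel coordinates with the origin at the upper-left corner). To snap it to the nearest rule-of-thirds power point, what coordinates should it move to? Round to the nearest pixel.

Third lines: x ∈ {1073, 2146}, y ∈ {779, 1558}.
2548 is closer to x = 2146; 1597 is closer to y = 1558.
So the nearest intersection is the lower-right power point.

(2146, 1558)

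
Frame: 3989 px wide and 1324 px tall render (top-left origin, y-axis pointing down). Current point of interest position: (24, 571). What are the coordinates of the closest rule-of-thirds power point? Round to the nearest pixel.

(1330, 441)

Third lines: x ∈ {1330, 2659}, y ∈ {441, 883}.
24 is closer to x = 1330; 571 is closer to y = 441.
So the nearest intersection is the upper-left power point.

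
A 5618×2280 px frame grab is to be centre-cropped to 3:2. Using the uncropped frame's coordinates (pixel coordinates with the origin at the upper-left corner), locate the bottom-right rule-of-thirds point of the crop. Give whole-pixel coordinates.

x = 3379 px, y = 1520 px

5618/2280 > 3/2, so the 3:2 crop keeps the full height 2280 and trims width to 2280 × 3/2 = 3420.00 px.
Left offset = (5618 − 3420.00)/2 = 1099.00 px; top offset = 0.
Bottom-right is two-thirds across and two-thirds down within the crop:
x = 1099.00 + 2 × 3420.00/3 ≈ 3379; y = 0.00 + 2 × 2280.00/3 ≈ 1520.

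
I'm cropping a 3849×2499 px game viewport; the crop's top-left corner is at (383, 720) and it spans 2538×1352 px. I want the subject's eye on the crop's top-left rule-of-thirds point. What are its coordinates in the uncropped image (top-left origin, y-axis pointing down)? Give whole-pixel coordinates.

One third of the crop width 2538 is 846.00 px.
One third of the crop height 1352 is 450.67 px.
The top-left point is one-third across and one-third down within the crop:
x = 383 + 1 × 846.00 ≈ 1229; y = 720 + 1 × 450.67 ≈ 1171.

(1229, 1171)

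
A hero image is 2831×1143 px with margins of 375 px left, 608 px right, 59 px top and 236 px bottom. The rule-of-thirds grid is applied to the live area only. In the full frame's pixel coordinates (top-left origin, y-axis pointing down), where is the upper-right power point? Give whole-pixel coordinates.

Content width = 2831 − 375 − 608 = 1848 px; content height = 1143 − 59 − 236 = 848 px.
Upper-right is two-thirds across and one-third down within the live area.
x = 375 + 2 × 1848/3 = 375 + 1232.00 ≈ 1607
y = 59 + 1 × 848/3 = 59 + 282.67 ≈ 342

(1607, 342)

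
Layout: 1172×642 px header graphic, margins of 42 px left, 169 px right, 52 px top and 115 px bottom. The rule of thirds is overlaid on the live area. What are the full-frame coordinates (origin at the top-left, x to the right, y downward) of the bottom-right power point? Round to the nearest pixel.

(683, 369)

Content width = 1172 − 42 − 169 = 961 px; content height = 642 − 52 − 115 = 475 px.
Bottom-right is two-thirds across and two-thirds down within the live area.
x = 42 + 2 × 961/3 = 42 + 640.67 ≈ 683
y = 52 + 2 × 475/3 = 52 + 316.67 ≈ 369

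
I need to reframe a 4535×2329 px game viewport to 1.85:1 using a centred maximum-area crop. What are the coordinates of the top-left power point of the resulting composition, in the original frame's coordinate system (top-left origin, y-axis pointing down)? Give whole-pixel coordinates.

(1549, 776)

4535/2329 > 1.85/1, so the 1.85:1 crop keeps the full height 2329 and trims width to 2329 × 1.85/1 = 4308.65 px.
Left offset = (4535 − 4308.65)/2 = 113.17 px; top offset = 0.
Top-left is one-third across and one-third down within the crop:
x = 113.17 + 1 × 4308.65/3 ≈ 1549; y = 0.00 + 1 × 2329.00/3 ≈ 776.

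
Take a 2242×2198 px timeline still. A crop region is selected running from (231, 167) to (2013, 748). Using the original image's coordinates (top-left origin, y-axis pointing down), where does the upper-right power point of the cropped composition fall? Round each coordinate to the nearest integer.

Crop width = 2013 − 231 = 1782 px; one third is 594.00 px.
Crop height = 748 − 167 = 581 px; one third is 193.67 px.
The upper-right point is two-thirds across and one-third down within the crop:
x = 231 + 2 × 594.00 ≈ 1419; y = 167 + 1 × 193.67 ≈ 361.

(1419, 361)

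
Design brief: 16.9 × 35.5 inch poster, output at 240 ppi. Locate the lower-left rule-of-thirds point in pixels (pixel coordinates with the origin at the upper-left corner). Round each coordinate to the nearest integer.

(1352, 5680)

In pixels the canvas is 16.9 × 240 = 4056 wide and 35.5 × 240 = 8520 tall.
The lower-left point is one-third across and two-thirds down:
x = 1 × 4056/3 ≈ 1352; y = 2 × 8520/3 ≈ 5680.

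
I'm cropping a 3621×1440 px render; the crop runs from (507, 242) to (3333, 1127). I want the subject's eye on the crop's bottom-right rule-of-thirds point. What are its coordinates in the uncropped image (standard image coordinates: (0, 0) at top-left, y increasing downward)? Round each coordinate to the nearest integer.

(2391, 832)

Crop width = 3333 − 507 = 2826 px; one third is 942.00 px.
Crop height = 1127 − 242 = 885 px; one third is 295.00 px.
The bottom-right point is two-thirds across and two-thirds down within the crop:
x = 507 + 2 × 942.00 ≈ 2391; y = 242 + 2 × 295.00 ≈ 832.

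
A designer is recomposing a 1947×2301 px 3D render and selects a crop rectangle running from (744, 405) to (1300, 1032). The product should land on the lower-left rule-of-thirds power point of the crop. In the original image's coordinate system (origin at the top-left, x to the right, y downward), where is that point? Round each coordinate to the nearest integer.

Crop width = 1300 − 744 = 556 px; one third is 185.33 px.
Crop height = 1032 − 405 = 627 px; one third is 209.00 px.
The lower-left point is one-third across and two-thirds down within the crop:
x = 744 + 1 × 185.33 ≈ 929; y = 405 + 2 × 209.00 ≈ 823.

(929, 823)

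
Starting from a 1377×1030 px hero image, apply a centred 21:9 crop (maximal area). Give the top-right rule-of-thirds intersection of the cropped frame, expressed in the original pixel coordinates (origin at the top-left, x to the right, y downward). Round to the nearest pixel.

1377/1030 < 21/9, so the 21:9 crop keeps the full width 1377 and trims height to 1377 × 9/21 = 590.14 px.
Top offset = (1030 − 590.14)/2 = 219.93 px; left offset = 0.
Top-right is two-thirds across and one-third down within the crop:
x = 0.00 + 2 × 1377.00/3 ≈ 918; y = 219.93 + 1 × 590.14/3 ≈ 417.

x = 918 px, y = 417 px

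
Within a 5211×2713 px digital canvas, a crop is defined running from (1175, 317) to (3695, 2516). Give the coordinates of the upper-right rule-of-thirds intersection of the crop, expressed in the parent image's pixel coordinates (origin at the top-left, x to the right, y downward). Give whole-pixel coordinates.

(2855, 1050)

Crop width = 3695 − 1175 = 2520 px; one third is 840.00 px.
Crop height = 2516 − 317 = 2199 px; one third is 733.00 px.
The upper-right point is two-thirds across and one-third down within the crop:
x = 1175 + 2 × 840.00 ≈ 2855; y = 317 + 1 × 733.00 ≈ 1050.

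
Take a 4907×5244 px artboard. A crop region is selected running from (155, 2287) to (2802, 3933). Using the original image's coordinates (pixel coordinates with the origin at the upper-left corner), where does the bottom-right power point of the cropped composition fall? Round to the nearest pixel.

Crop width = 2802 − 155 = 2647 px; one third is 882.33 px.
Crop height = 3933 − 2287 = 1646 px; one third is 548.67 px.
The bottom-right point is two-thirds across and two-thirds down within the crop:
x = 155 + 2 × 882.33 ≈ 1920; y = 2287 + 2 × 548.67 ≈ 3384.

(1920, 3384)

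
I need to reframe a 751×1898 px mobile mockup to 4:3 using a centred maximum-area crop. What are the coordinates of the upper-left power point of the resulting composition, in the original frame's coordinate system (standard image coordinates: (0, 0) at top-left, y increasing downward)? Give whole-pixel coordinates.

x = 250 px, y = 855 px

751/1898 < 4/3, so the 4:3 crop keeps the full width 751 and trims height to 751 × 3/4 = 563.25 px.
Top offset = (1898 − 563.25)/2 = 667.38 px; left offset = 0.
Upper-left is one-third across and one-third down within the crop:
x = 0.00 + 1 × 751.00/3 ≈ 250; y = 667.38 + 1 × 563.25/3 ≈ 855.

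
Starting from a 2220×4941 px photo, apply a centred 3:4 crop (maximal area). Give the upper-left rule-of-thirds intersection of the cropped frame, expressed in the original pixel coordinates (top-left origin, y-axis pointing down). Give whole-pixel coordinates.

(740, 1977)

2220/4941 < 3/4, so the 3:4 crop keeps the full width 2220 and trims height to 2220 × 4/3 = 2960.00 px.
Top offset = (4941 − 2960.00)/2 = 990.50 px; left offset = 0.
Upper-left is one-third across and one-third down within the crop:
x = 0.00 + 1 × 2220.00/3 ≈ 740; y = 990.50 + 1 × 2960.00/3 ≈ 1977.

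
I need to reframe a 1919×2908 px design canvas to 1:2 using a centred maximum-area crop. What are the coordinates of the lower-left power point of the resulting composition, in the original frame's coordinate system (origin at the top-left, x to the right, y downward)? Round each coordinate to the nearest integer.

1919/2908 > 1/2, so the 1:2 crop keeps the full height 2908 and trims width to 2908 × 1/2 = 1454.00 px.
Left offset = (1919 − 1454.00)/2 = 232.50 px; top offset = 0.
Lower-left is one-third across and two-thirds down within the crop:
x = 232.50 + 1 × 1454.00/3 ≈ 717; y = 0.00 + 2 × 2908.00/3 ≈ 1939.

(717, 1939)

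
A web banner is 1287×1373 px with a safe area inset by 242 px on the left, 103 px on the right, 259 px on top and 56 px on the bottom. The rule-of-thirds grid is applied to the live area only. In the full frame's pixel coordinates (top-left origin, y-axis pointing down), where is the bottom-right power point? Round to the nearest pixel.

(870, 964)

Content width = 1287 − 242 − 103 = 942 px; content height = 1373 − 259 − 56 = 1058 px.
Bottom-right is two-thirds across and two-thirds down within the live area.
x = 242 + 2 × 942/3 = 242 + 628.00 ≈ 870
y = 259 + 2 × 1058/3 = 259 + 705.33 ≈ 964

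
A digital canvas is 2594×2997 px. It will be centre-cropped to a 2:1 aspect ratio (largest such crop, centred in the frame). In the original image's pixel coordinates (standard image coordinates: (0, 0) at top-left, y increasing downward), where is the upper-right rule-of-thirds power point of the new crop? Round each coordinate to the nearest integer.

2594/2997 < 2/1, so the 2:1 crop keeps the full width 2594 and trims height to 2594 × 1/2 = 1297.00 px.
Top offset = (2997 − 1297.00)/2 = 850.00 px; left offset = 0.
Upper-right is two-thirds across and one-third down within the crop:
x = 0.00 + 2 × 2594.00/3 ≈ 1729; y = 850.00 + 1 × 1297.00/3 ≈ 1282.

(1729, 1282)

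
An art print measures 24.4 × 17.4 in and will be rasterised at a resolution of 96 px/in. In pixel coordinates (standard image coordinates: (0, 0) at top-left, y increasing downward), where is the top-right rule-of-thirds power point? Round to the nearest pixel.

(1562, 557)

In pixels the canvas is 24.4 × 96 = 2342.4 wide and 17.4 × 96 = 1670.4 tall.
The top-right point is two-thirds across and one-third down:
x = 2 × 2342.4/3 ≈ 1562; y = 1 × 1670.4/3 ≈ 557.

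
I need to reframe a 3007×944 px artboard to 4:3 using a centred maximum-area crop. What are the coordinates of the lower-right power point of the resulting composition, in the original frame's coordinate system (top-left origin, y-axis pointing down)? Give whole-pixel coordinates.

3007/944 > 4/3, so the 4:3 crop keeps the full height 944 and trims width to 944 × 4/3 = 1258.67 px.
Left offset = (3007 − 1258.67)/2 = 874.17 px; top offset = 0.
Lower-right is two-thirds across and two-thirds down within the crop:
x = 874.17 + 2 × 1258.67/3 ≈ 1713; y = 0.00 + 2 × 944.00/3 ≈ 629.

x = 1713 px, y = 629 px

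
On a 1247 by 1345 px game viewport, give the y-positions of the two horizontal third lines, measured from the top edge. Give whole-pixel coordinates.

y = 448 px and y = 897 px

1345 / 3 = 448.33, so the horizontal lines sit at one and two thirds of 1345.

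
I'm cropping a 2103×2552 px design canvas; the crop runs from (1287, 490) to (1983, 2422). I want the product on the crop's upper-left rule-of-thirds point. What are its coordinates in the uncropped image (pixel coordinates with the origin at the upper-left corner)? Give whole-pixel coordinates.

Crop width = 1983 − 1287 = 696 px; one third is 232.00 px.
Crop height = 2422 − 490 = 1932 px; one third is 644.00 px.
The upper-left point is one-third across and one-third down within the crop:
x = 1287 + 1 × 232.00 ≈ 1519; y = 490 + 1 × 644.00 ≈ 1134.

(1519, 1134)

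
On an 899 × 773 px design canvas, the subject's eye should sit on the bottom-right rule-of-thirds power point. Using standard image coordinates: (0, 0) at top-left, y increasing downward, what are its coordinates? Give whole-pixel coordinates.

(599, 515)

The bottom-right point sits two-thirds of the way across and two-thirds of the way down.
x = 2 × 899/3 ≈ 599; y = 2 × 773/3 ≈ 515.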